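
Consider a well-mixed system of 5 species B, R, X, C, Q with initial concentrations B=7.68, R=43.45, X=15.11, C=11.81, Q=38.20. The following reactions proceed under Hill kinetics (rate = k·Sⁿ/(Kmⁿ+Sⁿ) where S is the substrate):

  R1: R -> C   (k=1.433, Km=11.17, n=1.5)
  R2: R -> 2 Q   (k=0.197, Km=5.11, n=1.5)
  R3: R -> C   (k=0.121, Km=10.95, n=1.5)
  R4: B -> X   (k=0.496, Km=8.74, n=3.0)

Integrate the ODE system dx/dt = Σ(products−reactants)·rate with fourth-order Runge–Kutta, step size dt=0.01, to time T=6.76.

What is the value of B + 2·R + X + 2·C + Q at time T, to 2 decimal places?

Value at T = 171.51

Check how each reaction changes W = B + 2·R + X + 2·C + Q (weight of products minus weight of reactants):
R1: R -> C: (2·1) − (2·1) = 2 − 2 = 0
R2: R -> 2 Q: (1·2) − (2·1) = 2 − 2 = 0
R3: R -> C: (2·1) − (2·1) = 2 − 2 = 0
R4: B -> X: (1·1) − (1·1) = 1 − 1 = 0
Every reaction leaves W unchanged, so W is conserved and no simulation is needed: W(T) = W(0) = 7.68 + 2·43.45 + 15.11 + 2·11.81 + 38.20 = 171.51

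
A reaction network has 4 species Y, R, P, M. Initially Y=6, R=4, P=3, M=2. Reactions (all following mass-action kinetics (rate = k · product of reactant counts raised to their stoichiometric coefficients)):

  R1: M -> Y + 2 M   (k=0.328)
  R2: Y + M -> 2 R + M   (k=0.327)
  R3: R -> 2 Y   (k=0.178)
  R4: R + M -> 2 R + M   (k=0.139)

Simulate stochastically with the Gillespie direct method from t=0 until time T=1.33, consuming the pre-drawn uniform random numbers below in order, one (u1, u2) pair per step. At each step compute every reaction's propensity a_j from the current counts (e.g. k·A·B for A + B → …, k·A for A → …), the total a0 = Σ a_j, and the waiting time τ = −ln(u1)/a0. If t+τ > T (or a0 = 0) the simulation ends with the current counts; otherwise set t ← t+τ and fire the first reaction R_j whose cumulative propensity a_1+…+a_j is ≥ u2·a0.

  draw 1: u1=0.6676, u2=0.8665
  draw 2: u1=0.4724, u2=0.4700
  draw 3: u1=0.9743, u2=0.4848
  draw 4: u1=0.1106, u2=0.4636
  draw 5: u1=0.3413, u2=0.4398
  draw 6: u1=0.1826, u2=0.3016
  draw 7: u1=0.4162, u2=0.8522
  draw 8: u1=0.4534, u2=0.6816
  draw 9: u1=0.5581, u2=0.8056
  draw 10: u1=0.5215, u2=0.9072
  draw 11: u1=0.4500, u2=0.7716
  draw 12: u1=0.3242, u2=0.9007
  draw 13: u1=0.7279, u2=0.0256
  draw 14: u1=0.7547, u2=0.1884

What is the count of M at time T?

M at T = 3

t=0.000: Y=6 R=4 P=3 M=2
Draw 1: a1=0.656, a2=3.924, a3=0.712, a4=1.112, a0=6.404; τ=−ln(0.6676)/6.404=0.063 → t=0.063; u2·a0=0.8665·6.404=5.549; a1+…+a3=5.292 < 5.549 ≤ a1+…+a4=6.404 → R4 fires; Y=6 R=5 P=3 M=2
Draw 2: a1=0.656, a2=3.924, a3=0.890, a4=1.390, a0=6.860; τ=−ln(0.4724)/6.860=0.109 → t=0.172; u2·a0=0.4700·6.860=3.224; a1=0.656 < 3.224 ≤ a1+a2=4.580 → R2 fires; Y=5 R=7 P=3 M=2
Draw 3: a1=0.656, a2=3.270, a3=1.246, a4=1.946, a0=7.118; τ=−ln(0.9743)/7.118=0.004 → t=0.176; u2·a0=0.4848·7.118=3.451; a1=0.656 < 3.451 ≤ a1+a2=3.926 → R2 fires; Y=4 R=9 P=3 M=2
Draw 4: a1=0.656, a2=2.616, a3=1.602, a4=2.502, a0=7.376; τ=−ln(0.1106)/7.376=0.299 → t=0.475; u2·a0=0.4636·7.376=3.420; a1+a2=3.272 < 3.420 ≤ a1+…+a3=4.874 → R3 fires; Y=6 R=8 P=3 M=2
Draw 5: a1=0.656, a2=3.924, a3=1.424, a4=2.224, a0=8.228; τ=−ln(0.3413)/8.228=0.131 → t=0.605; u2·a0=0.4398·8.228=3.619; a1=0.656 < 3.619 ≤ a1+a2=4.580 → R2 fires; Y=5 R=10 P=3 M=2
Draw 6: a1=0.656, a2=3.270, a3=1.780, a4=2.780, a0=8.486; τ=−ln(0.1826)/8.486=0.200 → t=0.806; u2·a0=0.3016·8.486=2.559; a1=0.656 < 2.559 ≤ a1+a2=3.926 → R2 fires; Y=4 R=12 P=3 M=2
Draw 7: a1=0.656, a2=2.616, a3=2.136, a4=3.336, a0=8.744; τ=−ln(0.4162)/8.744=0.100 → t=0.906; u2·a0=0.8522·8.744=7.452; a1+…+a3=5.408 < 7.452 ≤ a1+…+a4=8.744 → R4 fires; Y=4 R=13 P=3 M=2
Draw 8: a1=0.656, a2=2.616, a3=2.314, a4=3.614, a0=9.200; τ=−ln(0.4534)/9.200=0.086 → t=0.992; u2·a0=0.6816·9.200=6.271; a1+…+a3=5.586 < 6.271 ≤ a1+…+a4=9.200 → R4 fires; Y=4 R=14 P=3 M=2
Draw 9: a1=0.656, a2=2.616, a3=2.492, a4=3.892, a0=9.656; τ=−ln(0.5581)/9.656=0.060 → t=1.052; u2·a0=0.8056·9.656=7.779; a1+…+a3=5.764 < 7.779 ≤ a1+…+a4=9.656 → R4 fires; Y=4 R=15 P=3 M=2
Draw 10: a1=0.656, a2=2.616, a3=2.670, a4=4.170, a0=10.112; τ=−ln(0.5215)/10.112=0.064 → t=1.117; u2·a0=0.9072·10.112=9.174; a1+…+a3=5.942 < 9.174 ≤ a1+…+a4=10.112 → R4 fires; Y=4 R=16 P=3 M=2
Draw 11: a1=0.656, a2=2.616, a3=2.848, a4=4.448, a0=10.568; τ=−ln(0.4500)/10.568=0.076 → t=1.192; u2·a0=0.7716·10.568=8.154; a1+…+a3=6.120 < 8.154 ≤ a1+…+a4=10.568 → R4 fires; Y=4 R=17 P=3 M=2
Draw 12: a1=0.656, a2=2.616, a3=3.026, a4=4.726, a0=11.024; τ=−ln(0.3242)/11.024=0.102 → t=1.294; u2·a0=0.9007·11.024=9.929; a1+…+a3=6.298 < 9.929 ≤ a1+…+a4=11.024 → R4 fires; Y=4 R=18 P=3 M=2
Draw 13: a1=0.656, a2=2.616, a3=3.204, a4=5.004, a0=11.480; τ=−ln(0.7279)/11.480=0.028 → t=1.322; u2·a0=0.0256·11.480=0.294 ≤ a1=0.656 → R1 fires; Y=5 R=18 P=3 M=3
Draw 14: a1=0.984, a2=4.905, a3=3.204, a4=7.506, a0=16.599; τ=−ln(0.7547)/16.599=0.017 → t=1.339 > T=1.33: stop.
Read off M at T=1.33: 3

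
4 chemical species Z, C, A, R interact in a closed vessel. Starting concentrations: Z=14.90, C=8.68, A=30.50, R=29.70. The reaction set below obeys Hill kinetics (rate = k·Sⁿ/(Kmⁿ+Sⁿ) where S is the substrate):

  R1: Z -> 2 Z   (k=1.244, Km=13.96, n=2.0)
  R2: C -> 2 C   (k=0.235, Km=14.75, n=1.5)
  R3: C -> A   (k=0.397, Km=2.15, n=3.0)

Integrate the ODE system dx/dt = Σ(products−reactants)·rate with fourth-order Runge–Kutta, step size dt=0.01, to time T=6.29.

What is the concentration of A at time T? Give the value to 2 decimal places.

A at T = 32.94

RK4 with dt=0.01: 629 steps to T=6.29. Trajectory (selected grid times):
t=0.00: Z=14.90 C=8.68 A=30.50 R=29.70
t=0.70: Z=15.37 C=8.46 A=30.77 R=29.70
t=1.40: Z=15.85 C=8.23 A=31.05 R=29.70
t=2.10: Z=16.35 C=8.01 A=31.32 R=29.70
t=2.80: Z=16.86 C=7.78 A=31.59 R=29.70
t=3.49: Z=17.38 C=7.56 A=31.86 R=29.70
t=4.19: Z=17.91 C=7.33 A=32.13 R=29.70
t=4.89: Z=18.46 C=7.10 A=32.40 R=29.70
t=5.59: Z=19.02 C=6.87 A=32.67 R=29.70
t=6.29: Z=19.59 C=6.64 A=32.94 R=29.70
Read off A at T=6.29: 32.94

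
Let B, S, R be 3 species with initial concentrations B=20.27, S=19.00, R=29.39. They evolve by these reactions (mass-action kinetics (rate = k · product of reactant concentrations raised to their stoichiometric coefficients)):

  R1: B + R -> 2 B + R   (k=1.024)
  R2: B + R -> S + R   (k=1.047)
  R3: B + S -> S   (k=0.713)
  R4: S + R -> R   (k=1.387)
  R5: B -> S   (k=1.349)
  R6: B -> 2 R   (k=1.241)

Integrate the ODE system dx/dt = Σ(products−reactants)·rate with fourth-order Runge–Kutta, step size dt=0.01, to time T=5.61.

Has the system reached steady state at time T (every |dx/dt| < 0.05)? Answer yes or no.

RK4 with dt=0.01: 561 steps to T=5.61. Trajectory (selected grid times):
t=0.00: B=20.27 S=19.00 R=29.39
t=0.62: B=0.55 S=0.47 R=34.80
t=1.25: B=0.06 S=0.05 R=35.14
t=1.87: B=0.01 S=0.01 R=35.18
t=2.49: B=0.00 S=0.00 R=35.19
t=3.12: B=0.00 S=0.00 R=35.19
t=3.74: B=0.00 S=0.00 R=35.19
t=4.36: B=0.00 S=0.00 R=35.19
t=4.99: B=0.00 S=0.00 R=35.19
t=5.61: B=0.00 S=0.00 R=35.19
Rates at T: R1=0.0000, R2=0.0000, R3=0.0000, R4=0.0000, R5=0.0000, R6=0.0000
dx/dt at T (Σ net stoichiometry × rate): B=-0.0000, S=-0.0000, R=+0.0000
Largest |dx/dt| is |-0.0000| (B) < 0.05 → steady.

Steady state at T: yes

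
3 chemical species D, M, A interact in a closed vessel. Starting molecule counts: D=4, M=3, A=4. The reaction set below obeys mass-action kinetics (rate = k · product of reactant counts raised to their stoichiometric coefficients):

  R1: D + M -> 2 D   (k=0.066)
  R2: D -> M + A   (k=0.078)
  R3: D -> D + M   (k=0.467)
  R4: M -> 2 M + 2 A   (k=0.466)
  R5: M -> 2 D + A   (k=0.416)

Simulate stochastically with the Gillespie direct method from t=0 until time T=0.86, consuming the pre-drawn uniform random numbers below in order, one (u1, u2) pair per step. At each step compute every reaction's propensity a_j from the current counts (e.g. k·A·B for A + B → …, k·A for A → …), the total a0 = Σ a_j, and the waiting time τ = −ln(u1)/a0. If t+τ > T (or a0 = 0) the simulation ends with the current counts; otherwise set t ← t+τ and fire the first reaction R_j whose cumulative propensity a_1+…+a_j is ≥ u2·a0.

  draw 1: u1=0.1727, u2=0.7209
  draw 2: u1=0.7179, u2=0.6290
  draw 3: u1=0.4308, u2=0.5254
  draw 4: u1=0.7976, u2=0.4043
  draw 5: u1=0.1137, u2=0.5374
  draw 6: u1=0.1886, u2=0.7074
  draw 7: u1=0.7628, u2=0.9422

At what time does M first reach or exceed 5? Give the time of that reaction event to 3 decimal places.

t=0.000: D=4 M=3 A=4
Draw 1: a1=0.792, a2=0.312, a3=1.868, a4=1.398, a5=1.248, a0=5.618; τ=−ln(0.1727)/5.618=0.313 → t=0.313; u2·a0=0.7209·5.618=4.050; a1+…+a3=2.972 < 4.050 ≤ a1+…+a4=4.370 → R4 fires; D=4 M=4 A=6
Draw 2: a1=1.056, a2=0.312, a3=1.868, a4=1.864, a5=1.664, a0=6.764; τ=−ln(0.7179)/6.764=0.049 → t=0.362; u2·a0=0.6290·6.764=4.255; a1+…+a3=3.236 < 4.255 ≤ a1+…+a4=5.100 → R4 fires; D=4 M=5 A=8
Draw 3: a1=1.320, a2=0.312, a3=1.868, a4=2.330, a5=2.080, a0=7.910; τ=−ln(0.4308)/7.910=0.106 → t=0.468; u2·a0=0.5254·7.910=4.156; a1+…+a3=3.500 < 4.156 ≤ a1+…+a4=5.830 → R4 fires; D=4 M=6 A=10
Draw 4: a1=1.584, a2=0.312, a3=1.868, a4=2.796, a5=2.496, a0=9.056; τ=−ln(0.7976)/9.056=0.025 → t=0.493; u2·a0=0.4043·9.056=3.661; a1+a2=1.896 < 3.661 ≤ a1+…+a3=3.764 → R3 fires; D=4 M=7 A=10
Draw 5: a1=1.848, a2=0.312, a3=1.868, a4=3.262, a5=2.912, a0=10.202; τ=−ln(0.1137)/10.202=0.213 → t=0.706; u2·a0=0.5374·10.202=5.483; a1+…+a3=4.028 < 5.483 ≤ a1+…+a4=7.290 → R4 fires; D=4 M=8 A=12
Draw 6: a1=2.112, a2=0.312, a3=1.868, a4=3.728, a5=3.328, a0=11.348; τ=−ln(0.1886)/11.348=0.147 → t=0.853; u2·a0=0.7074·11.348=8.028; a1+…+a4=8.020 < 8.028 ≤ a1+…+a5=11.348 → R5 fires; D=6 M=7 A=13
Draw 7: a1=2.772, a2=0.468, a3=2.802, a4=3.262, a5=2.912, a0=12.216; τ=−ln(0.7628)/12.216=0.022 → t=0.875 > T=0.86: stop.
M first becomes ≥ 5 when it reaches 5 at the event at t=0.362.

Threshold first reached at t = 0.362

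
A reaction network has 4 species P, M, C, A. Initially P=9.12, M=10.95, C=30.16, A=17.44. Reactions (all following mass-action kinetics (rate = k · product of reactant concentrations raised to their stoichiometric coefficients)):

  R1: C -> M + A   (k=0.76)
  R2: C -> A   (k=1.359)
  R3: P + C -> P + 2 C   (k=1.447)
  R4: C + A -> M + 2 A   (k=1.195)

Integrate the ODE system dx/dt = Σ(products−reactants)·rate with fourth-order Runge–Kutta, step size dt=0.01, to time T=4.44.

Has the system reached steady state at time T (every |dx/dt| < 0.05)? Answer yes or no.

Steady state at T: yes

RK4 with dt=0.01: 444 steps to T=4.44. Trajectory (selected grid times):
t=0.00: P=9.12 M=10.95 C=30.16 A=17.44
t=0.49: P=9.12 M=52.78 C=0.00 A=60.61
t=0.99: P=9.12 M=52.78 C=0.00 A=60.61
t=1.48: P=9.12 M=52.78 C=0.00 A=60.61
t=1.97: P=9.12 M=52.78 C=0.00 A=60.61
t=2.47: P=9.12 M=52.78 C=0.00 A=60.61
t=2.96: P=9.12 M=52.78 C=0.00 A=60.61
t=3.45: P=9.12 M=52.78 C=0.00 A=60.61
t=3.95: P=9.12 M=52.78 C=0.00 A=60.61
t=4.44: P=9.12 M=52.78 C=0.00 A=60.61
Rates at T: R1=0.0000, R2=0.0000, R3=0.0000, R4=0.0000
dx/dt at T (Σ net stoichiometry × rate): P=+0.0000, M=+0.0000, C=-0.0000, A=+0.0000
Largest |dx/dt| is |+0.0000| (A) < 0.05 → steady.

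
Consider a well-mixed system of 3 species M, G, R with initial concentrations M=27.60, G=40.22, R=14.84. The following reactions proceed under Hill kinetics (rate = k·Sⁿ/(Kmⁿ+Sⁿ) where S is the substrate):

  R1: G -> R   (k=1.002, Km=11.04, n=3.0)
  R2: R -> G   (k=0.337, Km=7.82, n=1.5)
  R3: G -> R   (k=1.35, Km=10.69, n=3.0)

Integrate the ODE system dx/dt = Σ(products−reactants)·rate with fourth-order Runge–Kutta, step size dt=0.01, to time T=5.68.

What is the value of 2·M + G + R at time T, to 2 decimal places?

Check how each reaction changes W = 2·M + G + R (weight of products minus weight of reactants):
R1: G -> R: (1·1) − (1·1) = 1 − 1 = 0
R2: R -> G: (1·1) − (1·1) = 1 − 1 = 0
R3: G -> R: (1·1) − (1·1) = 1 − 1 = 0
Every reaction leaves W unchanged, so W is conserved and no simulation is needed: W(T) = W(0) = 2·27.60 + 40.22 + 14.84 = 110.26

Value at T = 110.26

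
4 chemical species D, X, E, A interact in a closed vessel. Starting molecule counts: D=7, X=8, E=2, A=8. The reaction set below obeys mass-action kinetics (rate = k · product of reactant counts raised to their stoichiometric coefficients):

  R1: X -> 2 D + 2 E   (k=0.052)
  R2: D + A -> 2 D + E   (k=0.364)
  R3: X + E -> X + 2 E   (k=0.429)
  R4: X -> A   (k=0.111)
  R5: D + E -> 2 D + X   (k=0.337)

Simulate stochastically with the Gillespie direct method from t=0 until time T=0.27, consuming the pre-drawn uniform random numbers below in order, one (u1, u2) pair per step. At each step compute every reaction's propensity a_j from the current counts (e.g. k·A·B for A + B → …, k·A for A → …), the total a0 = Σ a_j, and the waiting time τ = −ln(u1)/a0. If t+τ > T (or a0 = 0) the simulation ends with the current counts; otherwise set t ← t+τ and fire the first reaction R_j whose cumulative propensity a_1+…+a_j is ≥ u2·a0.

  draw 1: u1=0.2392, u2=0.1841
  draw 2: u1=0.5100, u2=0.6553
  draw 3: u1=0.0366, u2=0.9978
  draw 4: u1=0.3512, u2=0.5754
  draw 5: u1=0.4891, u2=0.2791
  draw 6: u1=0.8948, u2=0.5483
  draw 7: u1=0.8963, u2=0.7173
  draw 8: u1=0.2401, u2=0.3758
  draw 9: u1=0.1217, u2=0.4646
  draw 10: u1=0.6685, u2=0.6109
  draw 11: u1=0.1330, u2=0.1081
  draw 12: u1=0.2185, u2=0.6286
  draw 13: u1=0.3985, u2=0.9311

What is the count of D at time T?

D at T = 12

t=0.000: D=7 X=8 E=2 A=8
Draw 1: a1=0.416, a2=20.384, a3=6.864, a4=0.888, a5=4.718, a0=33.270; τ=−ln(0.2392)/33.270=0.043 → t=0.043; u2·a0=0.1841·33.270=6.125; a1=0.416 < 6.125 ≤ a1+a2=20.800 → R2 fires; D=8 X=8 E=3 A=7
Draw 2: a1=0.416, a2=20.384, a3=10.296, a4=0.888, a5=8.088, a0=40.072; τ=−ln(0.5100)/40.072=0.017 → t=0.060; u2·a0=0.6553·40.072=26.259; a1+a2=20.800 < 26.259 ≤ a1+…+a3=31.096 → R3 fires; D=8 X=8 E=4 A=7
Draw 3: a1=0.416, a2=20.384, a3=13.728, a4=0.888, a5=10.784, a0=46.200; τ=−ln(0.0366)/46.200=0.072 → t=0.131; u2·a0=0.9978·46.200=46.098; a1+…+a4=35.416 < 46.098 ≤ a1+…+a5=46.200 → R5 fires; D=9 X=9 E=3 A=7
Draw 4: a1=0.468, a2=22.932, a3=11.583, a4=0.999, a5=9.099, a0=45.081; τ=−ln(0.3512)/45.081=0.023 → t=0.155; u2·a0=0.5754·45.081=25.940; a1+a2=23.400 < 25.940 ≤ a1+…+a3=34.983 → R3 fires; D=9 X=9 E=4 A=7
Draw 5: a1=0.468, a2=22.932, a3=15.444, a4=0.999, a5=12.132, a0=51.975; τ=−ln(0.4891)/51.975=0.014 → t=0.168; u2·a0=0.2791·51.975=14.506; a1=0.468 < 14.506 ≤ a1+a2=23.400 → R2 fires; D=10 X=9 E=5 A=6
Draw 6: a1=0.468, a2=21.840, a3=19.305, a4=0.999, a5=16.850, a0=59.462; τ=−ln(0.8948)/59.462=0.002 → t=0.170; u2·a0=0.5483·59.462=32.603; a1+a2=22.308 < 32.603 ≤ a1+…+a3=41.613 → R3 fires; D=10 X=9 E=6 A=6
Draw 7: a1=0.468, a2=21.840, a3=23.166, a4=0.999, a5=20.220, a0=66.693; τ=−ln(0.8963)/66.693=0.002 → t=0.172; u2·a0=0.7173·66.693=47.839; a1+…+a4=46.473 < 47.839 ≤ a1+…+a5=66.693 → R5 fires; D=11 X=10 E=5 A=6
Draw 8: a1=0.520, a2=24.024, a3=21.450, a4=1.110, a5=18.535, a0=65.639; τ=−ln(0.2401)/65.639=0.022 → t=0.194; u2·a0=0.3758·65.639=24.667; a1+a2=24.544 < 24.667 ≤ a1+…+a3=45.994 → R3 fires; D=11 X=10 E=6 A=6
Draw 9: a1=0.520, a2=24.024, a3=25.740, a4=1.110, a5=22.242, a0=73.636; τ=−ln(0.1217)/73.636=0.029 → t=0.222; u2·a0=0.4646·73.636=34.211; a1+a2=24.544 < 34.211 ≤ a1+…+a3=50.284 → R3 fires; D=11 X=10 E=7 A=6
Draw 10: a1=0.520, a2=24.024, a3=30.030, a4=1.110, a5=25.949, a0=81.633; τ=−ln(0.6685)/81.633=0.005 → t=0.227; u2·a0=0.6109·81.633=49.870; a1+a2=24.544 < 49.870 ≤ a1+…+a3=54.574 → R3 fires; D=11 X=10 E=8 A=6
Draw 11: a1=0.520, a2=24.024, a3=34.320, a4=1.110, a5=29.656, a0=89.630; τ=−ln(0.1330)/89.630=0.023 → t=0.250; u2·a0=0.1081·89.630=9.689; a1=0.520 < 9.689 ≤ a1+a2=24.544 → R2 fires; D=12 X=10 E=9 A=5
Draw 12: a1=0.520, a2=21.840, a3=38.610, a4=1.110, a5=36.396, a0=98.476; τ=−ln(0.2185)/98.476=0.015 → t=0.265; u2·a0=0.6286·98.476=61.902; a1+…+a3=60.970 < 61.902 ≤ a1+…+a4=62.080 → R4 fires; D=12 X=9 E=9 A=6
Draw 13: a1=0.468, a2=26.208, a3=34.749, a4=0.999, a5=36.396, a0=98.820; τ=−ln(0.3985)/98.820=0.009 → t=0.274 > T=0.27: stop.
Read off D at T=0.27: 12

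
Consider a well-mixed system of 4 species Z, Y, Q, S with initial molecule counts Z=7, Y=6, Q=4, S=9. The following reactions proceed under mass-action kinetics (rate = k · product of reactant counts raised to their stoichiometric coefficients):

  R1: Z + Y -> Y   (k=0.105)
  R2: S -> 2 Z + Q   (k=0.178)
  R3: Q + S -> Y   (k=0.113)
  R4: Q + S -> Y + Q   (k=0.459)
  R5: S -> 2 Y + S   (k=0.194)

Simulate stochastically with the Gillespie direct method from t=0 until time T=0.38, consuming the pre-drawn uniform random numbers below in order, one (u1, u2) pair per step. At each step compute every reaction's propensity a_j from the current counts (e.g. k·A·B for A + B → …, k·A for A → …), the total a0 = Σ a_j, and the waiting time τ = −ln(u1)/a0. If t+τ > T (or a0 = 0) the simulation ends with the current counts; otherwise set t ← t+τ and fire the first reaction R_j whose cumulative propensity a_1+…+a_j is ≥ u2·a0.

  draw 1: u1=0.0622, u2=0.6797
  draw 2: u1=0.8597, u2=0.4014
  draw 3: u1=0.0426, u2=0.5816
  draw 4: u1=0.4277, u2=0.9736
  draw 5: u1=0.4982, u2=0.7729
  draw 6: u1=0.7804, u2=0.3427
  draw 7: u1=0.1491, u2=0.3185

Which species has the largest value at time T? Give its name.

Dominant species at T: Y

t=0.000: Z=7 Y=6 Q=4 S=9
Draw 1: a1=4.410, a2=1.602, a3=4.068, a4=16.524, a5=1.746, a0=28.350; τ=−ln(0.0622)/28.350=0.098 → t=0.098; u2·a0=0.6797·28.350=19.269; a1+…+a3=10.080 < 19.269 ≤ a1+…+a4=26.604 → R4 fires; Z=7 Y=7 Q=4 S=8
Draw 2: a1=5.145, a2=1.424, a3=3.616, a4=14.688, a5=1.552, a0=26.425; τ=−ln(0.8597)/26.425=0.006 → t=0.104; u2·a0=0.4014·26.425=10.607; a1+…+a3=10.185 < 10.607 ≤ a1+…+a4=24.873 → R4 fires; Z=7 Y=8 Q=4 S=7
Draw 3: a1=5.880, a2=1.246, a3=3.164, a4=12.852, a5=1.358, a0=24.500; τ=−ln(0.0426)/24.500=0.129 → t=0.233; u2·a0=0.5816·24.500=14.249; a1+…+a3=10.290 < 14.249 ≤ a1+…+a4=23.142 → R4 fires; Z=7 Y=9 Q=4 S=6
Draw 4: a1=6.615, a2=1.068, a3=2.712, a4=11.016, a5=1.164, a0=22.575; τ=−ln(0.4277)/22.575=0.038 → t=0.270; u2·a0=0.9736·22.575=21.979; a1+…+a4=21.411 < 21.979 ≤ a1+…+a5=22.575 → R5 fires; Z=7 Y=11 Q=4 S=6
Draw 5: a1=8.085, a2=1.068, a3=2.712, a4=11.016, a5=1.164, a0=24.045; τ=−ln(0.4982)/24.045=0.029 → t=0.299; u2·a0=0.7729·24.045=18.584; a1+…+a3=11.865 < 18.584 ≤ a1+…+a4=22.881 → R4 fires; Z=7 Y=12 Q=4 S=5
Draw 6: a1=8.820, a2=0.890, a3=2.260, a4=9.180, a5=0.970, a0=22.120; τ=−ln(0.7804)/22.120=0.011 → t=0.310; u2·a0=0.3427·22.120=7.581 ≤ a1=8.820 → R1 fires; Z=6 Y=12 Q=4 S=5
Draw 7: a1=7.560, a2=0.890, a3=2.260, a4=9.180, a5=0.970, a0=20.860; τ=−ln(0.1491)/20.860=0.091 → t=0.402 > T=0.38: stop.
At T=0.38: Z=6 Y=12 Q=4 S=5; the largest is Y.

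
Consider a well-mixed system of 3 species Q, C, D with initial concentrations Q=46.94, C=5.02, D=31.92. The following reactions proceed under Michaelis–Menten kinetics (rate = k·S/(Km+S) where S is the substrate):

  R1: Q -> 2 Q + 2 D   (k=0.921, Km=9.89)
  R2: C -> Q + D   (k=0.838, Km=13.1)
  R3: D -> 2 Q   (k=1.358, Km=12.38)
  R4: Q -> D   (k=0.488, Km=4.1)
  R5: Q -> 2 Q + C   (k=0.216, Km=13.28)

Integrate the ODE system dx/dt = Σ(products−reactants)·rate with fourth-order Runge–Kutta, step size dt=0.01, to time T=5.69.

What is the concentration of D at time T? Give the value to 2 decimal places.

RK4 with dt=0.01: 569 steps to T=5.69. Trajectory (selected grid times):
t=0.00: Q=46.94 C=5.02 D=31.92
t=0.63: Q=48.63 C=4.98 D=32.69
t=1.26: Q=50.32 C=4.94 D=33.47
t=1.90: Q=52.06 C=4.91 D=34.25
t=2.53: Q=53.77 C=4.87 D=35.03
t=3.16: Q=55.50 C=4.84 D=35.81
t=3.79: Q=57.23 C=4.81 D=36.58
t=4.43: Q=59.00 C=4.78 D=37.38
t=5.06: Q=60.76 C=4.75 D=38.16
t=5.69: Q=62.51 C=4.72 D=38.94
Read off D at T=5.69: 38.94

D at T = 38.94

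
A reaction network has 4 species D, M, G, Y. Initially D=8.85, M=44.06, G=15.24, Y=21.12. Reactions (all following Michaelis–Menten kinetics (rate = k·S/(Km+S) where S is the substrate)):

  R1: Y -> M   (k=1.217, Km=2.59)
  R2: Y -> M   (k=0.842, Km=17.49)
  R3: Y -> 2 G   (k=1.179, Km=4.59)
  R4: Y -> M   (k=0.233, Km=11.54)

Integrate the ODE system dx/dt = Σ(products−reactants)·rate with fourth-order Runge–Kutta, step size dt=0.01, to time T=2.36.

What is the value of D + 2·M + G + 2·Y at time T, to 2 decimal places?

Value at T = 154.45

Check how each reaction changes W = D + 2·M + G + 2·Y (weight of products minus weight of reactants):
R1: Y -> M: (2·1) − (2·1) = 2 − 2 = 0
R2: Y -> M: (2·1) − (2·1) = 2 − 2 = 0
R3: Y -> 2 G: (1·2) − (2·1) = 2 − 2 = 0
R4: Y -> M: (2·1) − (2·1) = 2 − 2 = 0
Every reaction leaves W unchanged, so W is conserved and no simulation is needed: W(T) = W(0) = 8.85 + 2·44.06 + 15.24 + 2·21.12 = 154.45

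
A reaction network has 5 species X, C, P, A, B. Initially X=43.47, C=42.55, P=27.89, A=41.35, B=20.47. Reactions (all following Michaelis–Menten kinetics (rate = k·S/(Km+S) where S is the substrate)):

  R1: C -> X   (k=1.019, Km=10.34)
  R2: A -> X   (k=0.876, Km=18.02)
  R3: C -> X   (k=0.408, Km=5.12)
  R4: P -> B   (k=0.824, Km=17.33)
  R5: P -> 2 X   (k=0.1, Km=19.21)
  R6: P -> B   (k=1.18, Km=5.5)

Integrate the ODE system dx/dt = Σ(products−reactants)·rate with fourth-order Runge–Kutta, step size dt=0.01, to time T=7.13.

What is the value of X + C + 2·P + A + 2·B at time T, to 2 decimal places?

Check how each reaction changes W = X + C + 2·P + A + 2·B (weight of products minus weight of reactants):
R1: C -> X: (1·1) − (1·1) = 1 − 1 = 0
R2: A -> X: (1·1) − (1·1) = 1 − 1 = 0
R3: C -> X: (1·1) − (1·1) = 1 − 1 = 0
R4: P -> B: (2·1) − (2·1) = 2 − 2 = 0
R5: P -> 2 X: (1·2) − (2·1) = 2 − 2 = 0
R6: P -> B: (2·1) − (2·1) = 2 − 2 = 0
Every reaction leaves W unchanged, so W is conserved and no simulation is needed: W(T) = W(0) = 43.47 + 42.55 + 2·27.89 + 41.35 + 2·20.47 = 224.09

Value at T = 224.09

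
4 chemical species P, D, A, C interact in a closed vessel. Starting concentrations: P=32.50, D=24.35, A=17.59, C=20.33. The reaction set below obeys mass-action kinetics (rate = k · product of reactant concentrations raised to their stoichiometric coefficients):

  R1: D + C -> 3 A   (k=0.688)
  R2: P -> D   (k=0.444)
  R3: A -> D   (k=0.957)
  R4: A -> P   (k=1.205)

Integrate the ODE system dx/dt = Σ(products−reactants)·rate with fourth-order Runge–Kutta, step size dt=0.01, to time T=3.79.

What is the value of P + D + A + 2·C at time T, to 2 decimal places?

Check how each reaction changes W = P + D + A + 2·C (weight of products minus weight of reactants):
R1: D + C -> 3 A: (1·3) − (1·1 + 2·1) = 3 − 3 = 0
R2: P -> D: (1·1) − (1·1) = 1 − 1 = 0
R3: A -> D: (1·1) − (1·1) = 1 − 1 = 0
R4: A -> P: (1·1) − (1·1) = 1 − 1 = 0
Every reaction leaves W unchanged, so W is conserved and no simulation is needed: W(T) = W(0) = 32.50 + 24.35 + 17.59 + 2·20.33 = 115.10

Value at T = 115.10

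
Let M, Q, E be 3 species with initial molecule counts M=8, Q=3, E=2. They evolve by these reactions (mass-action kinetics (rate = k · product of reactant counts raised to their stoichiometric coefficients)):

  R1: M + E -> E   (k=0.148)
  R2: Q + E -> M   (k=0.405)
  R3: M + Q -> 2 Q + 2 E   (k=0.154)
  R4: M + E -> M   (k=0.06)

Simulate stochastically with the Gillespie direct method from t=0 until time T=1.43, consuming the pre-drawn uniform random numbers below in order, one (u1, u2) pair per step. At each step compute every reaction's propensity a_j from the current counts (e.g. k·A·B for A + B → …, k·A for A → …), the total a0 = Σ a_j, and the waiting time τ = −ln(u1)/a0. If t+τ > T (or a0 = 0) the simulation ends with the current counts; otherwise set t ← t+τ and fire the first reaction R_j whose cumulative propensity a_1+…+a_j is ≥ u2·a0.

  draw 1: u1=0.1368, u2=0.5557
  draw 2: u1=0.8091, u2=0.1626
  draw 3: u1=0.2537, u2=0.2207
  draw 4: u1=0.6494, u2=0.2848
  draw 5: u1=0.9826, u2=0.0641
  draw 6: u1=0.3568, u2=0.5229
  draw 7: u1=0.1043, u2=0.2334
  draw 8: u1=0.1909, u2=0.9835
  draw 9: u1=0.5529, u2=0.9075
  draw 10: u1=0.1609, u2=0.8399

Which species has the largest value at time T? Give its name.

Dominant species at T: M

t=0.000: M=8 Q=3 E=2
Draw 1: a1=2.368, a2=2.430, a3=3.696, a4=0.960, a0=9.454; τ=−ln(0.1368)/9.454=0.210 → t=0.210; u2·a0=0.5557·9.454=5.254; a1+a2=4.798 < 5.254 ≤ a1+…+a3=8.494 → R3 fires; M=7 Q=4 E=4
Draw 2: a1=4.144, a2=6.480, a3=4.312, a4=1.680, a0=16.616; τ=−ln(0.8091)/16.616=0.013 → t=0.223; u2·a0=0.1626·16.616=2.702 ≤ a1=4.144 → R1 fires; M=6 Q=4 E=4
Draw 3: a1=3.552, a2=6.480, a3=3.696, a4=1.440, a0=15.168; τ=−ln(0.2537)/15.168=0.090 → t=0.314; u2·a0=0.2207·15.168=3.348 ≤ a1=3.552 → R1 fires; M=5 Q=4 E=4
Draw 4: a1=2.960, a2=6.480, a3=3.080, a4=1.200, a0=13.720; τ=−ln(0.6494)/13.720=0.031 → t=0.345; u2·a0=0.2848·13.720=3.907; a1=2.960 < 3.907 ≤ a1+a2=9.440 → R2 fires; M=6 Q=3 E=3
Draw 5: a1=2.664, a2=3.645, a3=2.772, a4=1.080, a0=10.161; τ=−ln(0.9826)/10.161=0.002 → t=0.347; u2·a0=0.0641·10.161=0.651 ≤ a1=2.664 → R1 fires; M=5 Q=3 E=3
Draw 6: a1=2.220, a2=3.645, a3=2.310, a4=0.900, a0=9.075; τ=−ln(0.3568)/9.075=0.114 → t=0.460; u2·a0=0.5229·9.075=4.745; a1=2.220 < 4.745 ≤ a1+a2=5.865 → R2 fires; M=6 Q=2 E=2
Draw 7: a1=1.776, a2=1.620, a3=1.848, a4=0.720, a0=5.964; τ=−ln(0.1043)/5.964=0.379 → t=0.839; u2·a0=0.2334·5.964=1.392 ≤ a1=1.776 → R1 fires; M=5 Q=2 E=2
Draw 8: a1=1.480, a2=1.620, a3=1.540, a4=0.600, a0=5.240; τ=−ln(0.1909)/5.240=0.316 → t=1.155; u2·a0=0.9835·5.240=5.154; a1+…+a3=4.640 < 5.154 ≤ a1+…+a4=5.240 → R4 fires; M=5 Q=2 E=1
Draw 9: a1=0.740, a2=0.810, a3=1.540, a4=0.300, a0=3.390; τ=−ln(0.5529)/3.390=0.175 → t=1.330; u2·a0=0.9075·3.390=3.076; a1+a2=1.550 < 3.076 ≤ a1+…+a3=3.090 → R3 fires; M=4 Q=3 E=3
Draw 10: a1=1.776, a2=3.645, a3=1.848, a4=0.720, a0=7.989; τ=−ln(0.1609)/7.989=0.229 → t=1.559 > T=1.43: stop.
At T=1.43: M=4 Q=3 E=3; the largest is M.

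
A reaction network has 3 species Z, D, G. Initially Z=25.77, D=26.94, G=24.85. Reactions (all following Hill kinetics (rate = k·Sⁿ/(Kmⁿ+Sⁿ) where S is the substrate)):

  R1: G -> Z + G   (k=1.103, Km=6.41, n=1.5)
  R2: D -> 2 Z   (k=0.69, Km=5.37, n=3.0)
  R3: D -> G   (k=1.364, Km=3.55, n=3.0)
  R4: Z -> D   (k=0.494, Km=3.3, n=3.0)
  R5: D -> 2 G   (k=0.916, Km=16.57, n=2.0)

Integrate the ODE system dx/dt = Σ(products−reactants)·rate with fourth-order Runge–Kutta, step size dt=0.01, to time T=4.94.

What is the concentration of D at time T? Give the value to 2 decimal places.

RK4 with dt=0.01: 494 steps to T=4.94. Trajectory (selected grid times):
t=0.00: Z=25.77 D=26.94 G=24.85
t=0.55: Z=26.79 D=25.73 G=26.32
t=1.10: Z=27.81 D=24.52 G=27.77
t=1.65: Z=28.84 D=23.33 G=29.20
t=2.20: Z=29.87 D=22.15 G=30.60
t=2.74: Z=30.88 D=21.01 G=31.96
t=3.29: Z=31.92 D=19.85 G=33.31
t=3.84: Z=32.95 D=18.72 G=34.64
t=4.39: Z=33.98 D=17.60 G=35.93
t=4.94: Z=35.01 D=16.50 G=37.19
Read off D at T=4.94: 16.50

D at T = 16.50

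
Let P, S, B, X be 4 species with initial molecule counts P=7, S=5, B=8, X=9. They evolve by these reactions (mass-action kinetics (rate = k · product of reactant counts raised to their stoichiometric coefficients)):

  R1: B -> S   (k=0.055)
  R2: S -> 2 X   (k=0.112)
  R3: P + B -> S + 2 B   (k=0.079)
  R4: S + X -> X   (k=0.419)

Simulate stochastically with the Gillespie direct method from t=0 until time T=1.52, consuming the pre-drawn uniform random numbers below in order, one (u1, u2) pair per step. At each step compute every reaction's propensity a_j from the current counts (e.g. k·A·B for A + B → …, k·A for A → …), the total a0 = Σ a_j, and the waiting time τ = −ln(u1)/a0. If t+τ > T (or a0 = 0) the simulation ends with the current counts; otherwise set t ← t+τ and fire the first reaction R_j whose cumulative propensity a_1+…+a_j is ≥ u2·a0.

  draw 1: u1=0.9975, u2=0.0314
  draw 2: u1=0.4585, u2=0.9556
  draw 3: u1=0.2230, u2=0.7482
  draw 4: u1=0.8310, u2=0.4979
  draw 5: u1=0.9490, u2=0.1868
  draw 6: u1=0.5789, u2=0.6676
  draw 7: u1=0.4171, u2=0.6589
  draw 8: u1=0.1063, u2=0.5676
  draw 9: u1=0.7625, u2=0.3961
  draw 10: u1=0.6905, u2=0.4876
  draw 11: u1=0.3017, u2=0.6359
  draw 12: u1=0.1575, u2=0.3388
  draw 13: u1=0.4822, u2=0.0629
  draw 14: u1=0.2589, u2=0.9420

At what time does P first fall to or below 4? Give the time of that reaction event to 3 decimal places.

t=0.000: P=7 S=5 B=8 X=9
Draw 1: a1=0.440, a2=0.560, a3=4.424, a4=18.855, a0=24.279; τ=−ln(0.9975)/24.279=0.000 → t=0.000; u2·a0=0.0314·24.279=0.762; a1=0.440 < 0.762 ≤ a1+a2=1.000 → R2 fires; P=7 S=4 B=8 X=11
Draw 2: a1=0.440, a2=0.448, a3=4.424, a4=18.436, a0=23.748; τ=−ln(0.4585)/23.748=0.033 → t=0.033; u2·a0=0.9556·23.748=22.694; a1+…+a3=5.312 < 22.694 ≤ a1+…+a4=23.748 → R4 fires; P=7 S=3 B=8 X=11
Draw 3: a1=0.440, a2=0.336, a3=4.424, a4=13.827, a0=19.027; τ=−ln(0.2230)/19.027=0.079 → t=0.112; u2·a0=0.7482·19.027=14.236; a1+…+a3=5.200 < 14.236 ≤ a1+…+a4=19.027 → R4 fires; P=7 S=2 B=8 X=11
Draw 4: a1=0.440, a2=0.224, a3=4.424, a4=9.218, a0=14.306; τ=−ln(0.8310)/14.306=0.013 → t=0.125; u2·a0=0.4979·14.306=7.123; a1+…+a3=5.088 < 7.123 ≤ a1+…+a4=14.306 → R4 fires; P=7 S=1 B=8 X=11
Draw 5: a1=0.440, a2=0.112, a3=4.424, a4=4.609, a0=9.585; τ=−ln(0.9490)/9.585=0.005 → t=0.130; u2·a0=0.1868·9.585=1.790; a1+a2=0.552 < 1.790 ≤ a1+…+a3=4.976 → R3 fires; P=6 S=2 B=9 X=11
Draw 6: a1=0.495, a2=0.224, a3=4.266, a4=9.218, a0=14.203; τ=−ln(0.5789)/14.203=0.038 → t=0.169; u2·a0=0.6676·14.203=9.482; a1+…+a3=4.985 < 9.482 ≤ a1+…+a4=14.203 → R4 fires; P=6 S=1 B=9 X=11
Draw 7: a1=0.495, a2=0.112, a3=4.266, a4=4.609, a0=9.482; τ=−ln(0.4171)/9.482=0.092 → t=0.261; u2·a0=0.6589·9.482=6.248; a1+…+a3=4.873 < 6.248 ≤ a1+…+a4=9.482 → R4 fires; P=6 S=0 B=9 X=11
Draw 8: a1=0.495, a2=0.000, a3=4.266, a4=0.000, a0=4.761; τ=−ln(0.1063)/4.761=0.471 → t=0.732; u2·a0=0.5676·4.761=2.702; a1+a2=0.495 < 2.702 ≤ a1+…+a3=4.761 → R3 fires; P=5 S=1 B=10 X=11
Draw 9: a1=0.550, a2=0.112, a3=3.950, a4=4.609, a0=9.221; τ=−ln(0.7625)/9.221=0.029 → t=0.761; u2·a0=0.3961·9.221=3.652; a1+a2=0.662 < 3.652 ≤ a1+…+a3=4.612 → R3 fires; P=4 S=2 B=11 X=11
Draw 10: a1=0.605, a2=0.224, a3=3.476, a4=9.218, a0=13.523; τ=−ln(0.6905)/13.523=0.027 → t=0.789; u2·a0=0.4876·13.523=6.594; a1+…+a3=4.305 < 6.594 ≤ a1+…+a4=13.523 → R4 fires; P=4 S=1 B=11 X=11
Draw 11: a1=0.605, a2=0.112, a3=3.476, a4=4.609, a0=8.802; τ=−ln(0.3017)/8.802=0.136 → t=0.925; u2·a0=0.6359·8.802=5.597; a1+…+a3=4.193 < 5.597 ≤ a1+…+a4=8.802 → R4 fires; P=4 S=0 B=11 X=11
Draw 12: a1=0.605, a2=0.000, a3=3.476, a4=0.000, a0=4.081; τ=−ln(0.1575)/4.081=0.453 → t=1.378; u2·a0=0.3388·4.081=1.383; a1+a2=0.605 < 1.383 ≤ a1+…+a3=4.081 → R3 fires; P=3 S=1 B=12 X=11
Draw 13: a1=0.660, a2=0.112, a3=2.844, a4=4.609, a0=8.225; τ=−ln(0.4822)/8.225=0.089 → t=1.466; u2·a0=0.0629·8.225=0.517 ≤ a1=0.660 → R1 fires; P=3 S=2 B=11 X=11
Draw 14: a1=0.605, a2=0.224, a3=2.607, a4=9.218, a0=12.654; τ=−ln(0.2589)/12.654=0.107 → t=1.573 > T=1.52: stop.
P first becomes ≤ 4 when it reaches 4 at the event at t=0.761.

Threshold first reached at t = 0.761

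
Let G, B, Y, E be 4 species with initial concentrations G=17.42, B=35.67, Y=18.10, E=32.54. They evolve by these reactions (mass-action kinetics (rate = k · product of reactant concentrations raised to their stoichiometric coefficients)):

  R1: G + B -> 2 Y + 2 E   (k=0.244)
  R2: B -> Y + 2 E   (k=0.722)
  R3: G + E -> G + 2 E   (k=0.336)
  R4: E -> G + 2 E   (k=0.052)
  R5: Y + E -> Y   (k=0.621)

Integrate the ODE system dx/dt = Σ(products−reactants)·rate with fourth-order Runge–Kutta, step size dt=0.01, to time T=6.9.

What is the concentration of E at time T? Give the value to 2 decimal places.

E at T = 0.00

RK4 with dt=0.01: 690 steps to T=6.9. Trajectory (selected grid times):
t=0.00: G=17.42 B=35.67 Y=18.10 E=32.54
t=0.77: G=0.81 B=9.63 Y=60.98 E=0.49
t=1.53: G=0.22 B=5.14 Y=66.07 E=0.20
t=2.30: G=0.11 B=2.86 Y=68.46 E=0.10
t=3.07: G=0.08 B=1.62 Y=69.75 E=0.06
t=3.83: G=0.06 B=0.92 Y=70.46 E=0.03
t=4.60: G=0.06 B=0.52 Y=70.87 E=0.02
t=5.37: G=0.05 B=0.30 Y=71.10 E=0.01
t=6.13: G=0.05 B=0.17 Y=71.23 E=0.01
t=6.90: G=0.05 B=0.10 Y=71.30 E=0.00
Read off E at T=6.9: 0.00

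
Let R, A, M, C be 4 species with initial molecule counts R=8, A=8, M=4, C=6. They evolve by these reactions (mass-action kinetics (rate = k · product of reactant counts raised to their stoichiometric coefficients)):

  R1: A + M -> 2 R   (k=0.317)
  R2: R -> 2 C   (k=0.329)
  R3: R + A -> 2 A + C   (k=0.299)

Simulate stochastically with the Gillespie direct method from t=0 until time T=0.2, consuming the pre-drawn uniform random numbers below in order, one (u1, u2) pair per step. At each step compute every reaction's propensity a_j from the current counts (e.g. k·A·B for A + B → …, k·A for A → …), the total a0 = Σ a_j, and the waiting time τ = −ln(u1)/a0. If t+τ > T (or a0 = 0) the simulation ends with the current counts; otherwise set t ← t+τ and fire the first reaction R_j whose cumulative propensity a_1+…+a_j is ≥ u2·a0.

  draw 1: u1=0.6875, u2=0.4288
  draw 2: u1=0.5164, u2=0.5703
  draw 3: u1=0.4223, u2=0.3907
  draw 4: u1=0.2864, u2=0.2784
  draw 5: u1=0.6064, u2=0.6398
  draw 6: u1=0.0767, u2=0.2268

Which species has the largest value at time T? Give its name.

Dominant species at T: C

t=0.000: R=8 A=8 M=4 C=6
Draw 1: a1=10.144, a2=2.632, a3=19.136, a0=31.912; τ=−ln(0.6875)/31.912=0.012 → t=0.012; u2·a0=0.4288·31.912=13.684; a1+a2=12.776 < 13.684 ≤ a1+…+a3=31.912 → R3 fires; R=7 A=9 M=4 C=7
Draw 2: a1=11.412, a2=2.303, a3=18.837, a0=32.552; τ=−ln(0.5164)/32.552=0.020 → t=0.032; u2·a0=0.5703·32.552=18.564; a1+a2=13.715 < 18.564 ≤ a1+…+a3=32.552 → R3 fires; R=6 A=10 M=4 C=8
Draw 3: a1=12.680, a2=1.974, a3=17.940, a0=32.594; τ=−ln(0.4223)/32.594=0.026 → t=0.058; u2·a0=0.3907·32.594=12.734; a1=12.680 < 12.734 ≤ a1+a2=14.654 → R2 fires; R=5 A=10 M=4 C=10
Draw 4: a1=12.680, a2=1.645, a3=14.950, a0=29.275; τ=−ln(0.2864)/29.275=0.043 → t=0.101; u2·a0=0.2784·29.275=8.150 ≤ a1=12.680 → R1 fires; R=7 A=9 M=3 C=10
Draw 5: a1=8.559, a2=2.303, a3=18.837, a0=29.699; τ=−ln(0.6064)/29.699=0.017 → t=0.118; u2·a0=0.6398·29.699=19.001; a1+a2=10.862 < 19.001 ≤ a1+…+a3=29.699 → R3 fires; R=6 A=10 M=3 C=11
Draw 6: a1=9.510, a2=1.974, a3=17.940, a0=29.424; τ=−ln(0.0767)/29.424=0.087 → t=0.205 > T=0.2: stop.
At T=0.2: R=6 A=10 M=3 C=11; the largest is C.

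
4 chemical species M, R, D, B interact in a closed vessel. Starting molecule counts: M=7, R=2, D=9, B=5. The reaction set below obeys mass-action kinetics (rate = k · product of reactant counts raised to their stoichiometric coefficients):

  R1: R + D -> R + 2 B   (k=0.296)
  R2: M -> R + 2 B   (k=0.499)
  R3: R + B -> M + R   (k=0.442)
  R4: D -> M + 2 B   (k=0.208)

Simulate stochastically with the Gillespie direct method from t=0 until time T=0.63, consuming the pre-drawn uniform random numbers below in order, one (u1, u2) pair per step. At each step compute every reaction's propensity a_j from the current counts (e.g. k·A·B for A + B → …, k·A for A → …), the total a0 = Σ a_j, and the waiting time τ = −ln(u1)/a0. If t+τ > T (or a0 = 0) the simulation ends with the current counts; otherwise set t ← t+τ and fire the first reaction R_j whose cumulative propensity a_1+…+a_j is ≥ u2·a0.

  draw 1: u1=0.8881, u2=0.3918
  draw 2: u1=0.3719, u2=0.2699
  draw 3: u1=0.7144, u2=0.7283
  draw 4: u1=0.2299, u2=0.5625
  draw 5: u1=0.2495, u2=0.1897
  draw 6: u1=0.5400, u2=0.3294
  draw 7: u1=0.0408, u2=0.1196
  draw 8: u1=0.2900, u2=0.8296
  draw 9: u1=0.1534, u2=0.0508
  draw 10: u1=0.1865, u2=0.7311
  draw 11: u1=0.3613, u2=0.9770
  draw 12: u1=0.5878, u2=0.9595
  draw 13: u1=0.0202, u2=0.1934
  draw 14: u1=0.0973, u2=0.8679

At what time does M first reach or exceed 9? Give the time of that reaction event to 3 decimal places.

Threshold first reached at t = 0.456

t=0.000: M=7 R=2 D=9 B=5
Draw 1: a1=5.328, a2=3.493, a3=4.420, a4=1.872, a0=15.113; τ=−ln(0.8881)/15.113=0.008 → t=0.008; u2·a0=0.3918·15.113=5.921; a1=5.328 < 5.921 ≤ a1+a2=8.821 → R2 fires; M=6 R=3 D=9 B=7
Draw 2: a1=7.992, a2=2.994, a3=9.282, a4=1.872, a0=22.140; τ=−ln(0.3719)/22.140=0.045 → t=0.053; u2·a0=0.2699·22.140=5.976 ≤ a1=7.992 → R1 fires; M=6 R=3 D=8 B=9
Draw 3: a1=7.104, a2=2.994, a3=11.934, a4=1.664, a0=23.696; τ=−ln(0.7144)/23.696=0.014 → t=0.067; u2·a0=0.7283·23.696=17.258; a1+a2=10.098 < 17.258 ≤ a1+…+a3=22.032 → R3 fires; M=7 R=3 D=8 B=8
Draw 4: a1=7.104, a2=3.493, a3=10.608, a4=1.664, a0=22.869; τ=−ln(0.2299)/22.869=0.064 → t=0.131; u2·a0=0.5625·22.869=12.864; a1+a2=10.597 < 12.864 ≤ a1+…+a3=21.205 → R3 fires; M=8 R=3 D=8 B=7
Draw 5: a1=7.104, a2=3.992, a3=9.282, a4=1.664, a0=22.042; τ=−ln(0.2495)/22.042=0.063 → t=0.194; u2·a0=0.1897·22.042=4.181 ≤ a1=7.104 → R1 fires; M=8 R=3 D=7 B=9
Draw 6: a1=6.216, a2=3.992, a3=11.934, a4=1.456, a0=23.598; τ=−ln(0.5400)/23.598=0.026 → t=0.220; u2·a0=0.3294·23.598=7.773; a1=6.216 < 7.773 ≤ a1+a2=10.208 → R2 fires; M=7 R=4 D=7 B=11
Draw 7: a1=8.288, a2=3.493, a3=19.448, a4=1.456, a0=32.685; τ=−ln(0.0408)/32.685=0.098 → t=0.318; u2·a0=0.1196·32.685=3.909 ≤ a1=8.288 → R1 fires; M=7 R=4 D=6 B=13
Draw 8: a1=7.104, a2=3.493, a3=22.984, a4=1.248, a0=34.829; τ=−ln(0.2900)/34.829=0.036 → t=0.354; u2·a0=0.8296·34.829=28.894; a1+a2=10.597 < 28.894 ≤ a1+…+a3=33.581 → R3 fires; M=8 R=4 D=6 B=12
Draw 9: a1=7.104, a2=3.992, a3=21.216, a4=1.248, a0=33.560; τ=−ln(0.1534)/33.560=0.056 → t=0.409; u2·a0=0.0508·33.560=1.705 ≤ a1=7.104 → R1 fires; M=8 R=4 D=5 B=14
Draw 10: a1=5.920, a2=3.992, a3=24.752, a4=1.040, a0=35.704; τ=−ln(0.1865)/35.704=0.047 → t=0.456; u2·a0=0.7311·35.704=26.103; a1+a2=9.912 < 26.103 ≤ a1+…+a3=34.664 → R3 fires; M=9 R=4 D=5 B=13
Draw 11: a1=5.920, a2=4.491, a3=22.984, a4=1.040, a0=34.435; τ=−ln(0.3613)/34.435=0.030 → t=0.486; u2·a0=0.9770·34.435=33.643; a1+…+a3=33.395 < 33.643 ≤ a1+…+a4=34.435 → R4 fires; M=10 R=4 D=4 B=15
Draw 12: a1=4.736, a2=4.990, a3=26.520, a4=0.832, a0=37.078; τ=−ln(0.5878)/37.078=0.014 → t=0.500; u2·a0=0.9595·37.078=35.576; a1+a2=9.726 < 35.576 ≤ a1+…+a3=36.246 → R3 fires; M=11 R=4 D=4 B=14
Draw 13: a1=4.736, a2=5.489, a3=24.752, a4=0.832, a0=35.809; τ=−ln(0.0202)/35.809=0.109 → t=0.609; u2·a0=0.1934·35.809=6.925; a1=4.736 < 6.925 ≤ a1+a2=10.225 → R2 fires; M=10 R=5 D=4 B=16
Draw 14: a1=5.920, a2=4.990, a3=35.360, a4=0.832, a0=47.102; τ=−ln(0.0973)/47.102=0.049 → t=0.659 > T=0.63: stop.
M first becomes ≥ 9 when it reaches 9 at the event at t=0.456.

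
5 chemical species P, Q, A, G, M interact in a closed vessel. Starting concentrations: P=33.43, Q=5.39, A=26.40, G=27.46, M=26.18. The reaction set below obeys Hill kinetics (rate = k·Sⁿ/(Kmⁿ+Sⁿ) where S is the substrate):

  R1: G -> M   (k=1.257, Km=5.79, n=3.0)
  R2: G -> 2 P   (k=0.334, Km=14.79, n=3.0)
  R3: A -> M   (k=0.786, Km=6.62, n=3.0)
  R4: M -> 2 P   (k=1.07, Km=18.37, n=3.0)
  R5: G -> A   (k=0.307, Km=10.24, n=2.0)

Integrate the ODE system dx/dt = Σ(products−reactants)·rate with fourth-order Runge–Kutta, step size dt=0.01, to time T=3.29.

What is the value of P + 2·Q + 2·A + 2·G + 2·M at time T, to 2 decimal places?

Check how each reaction changes W = P + 2·Q + 2·A + 2·G + 2·M (weight of products minus weight of reactants):
R1: G -> M: (2·1) − (2·1) = 2 − 2 = 0
R2: G -> 2 P: (1·2) − (2·1) = 2 − 2 = 0
R3: A -> M: (2·1) − (2·1) = 2 − 2 = 0
R4: M -> 2 P: (1·2) − (2·1) = 2 − 2 = 0
R5: G -> A: (2·1) − (2·1) = 2 − 2 = 0
Every reaction leaves W unchanged, so W is conserved and no simulation is needed: W(T) = W(0) = 33.43 + 2·5.39 + 2·26.40 + 2·27.46 + 2·26.18 = 204.29

Value at T = 204.29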